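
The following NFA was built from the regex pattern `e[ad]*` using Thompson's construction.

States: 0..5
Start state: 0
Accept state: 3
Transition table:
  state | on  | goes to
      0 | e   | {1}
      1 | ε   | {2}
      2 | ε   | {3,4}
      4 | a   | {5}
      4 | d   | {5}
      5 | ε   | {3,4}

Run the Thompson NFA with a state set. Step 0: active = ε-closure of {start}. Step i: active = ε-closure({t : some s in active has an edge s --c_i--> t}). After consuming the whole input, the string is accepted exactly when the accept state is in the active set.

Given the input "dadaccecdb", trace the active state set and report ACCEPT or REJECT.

initial (ε-close {0}): {0}
'd' @ 1: {}  — no active states
rest 'adaccecdb' ignored (set empty)
final: {}; accept 3 not in set

Answer: REJECT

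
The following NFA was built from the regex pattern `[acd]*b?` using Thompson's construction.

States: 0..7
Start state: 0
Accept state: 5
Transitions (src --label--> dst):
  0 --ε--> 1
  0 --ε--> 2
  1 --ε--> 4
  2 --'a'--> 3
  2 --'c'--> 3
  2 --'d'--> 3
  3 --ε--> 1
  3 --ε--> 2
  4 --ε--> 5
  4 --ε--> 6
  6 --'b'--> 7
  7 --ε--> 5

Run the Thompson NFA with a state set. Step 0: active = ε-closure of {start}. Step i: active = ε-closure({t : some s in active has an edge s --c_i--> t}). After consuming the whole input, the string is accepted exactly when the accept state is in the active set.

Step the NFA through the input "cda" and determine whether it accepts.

Answer: ACCEPT

Trace:
S₀ = ε-closure({0}) = {0,1,2,4,5,6}
'c' @ 1: {1,2,3,4,5,6}  [accepting]
'd' @ 2: {1,2,3,4,5,6}  [accepting]
'a' @ 3: {1,2,3,4,5,6}  [accepting]
after full input: {1,2,3,4,5,6}  (accept=5 in)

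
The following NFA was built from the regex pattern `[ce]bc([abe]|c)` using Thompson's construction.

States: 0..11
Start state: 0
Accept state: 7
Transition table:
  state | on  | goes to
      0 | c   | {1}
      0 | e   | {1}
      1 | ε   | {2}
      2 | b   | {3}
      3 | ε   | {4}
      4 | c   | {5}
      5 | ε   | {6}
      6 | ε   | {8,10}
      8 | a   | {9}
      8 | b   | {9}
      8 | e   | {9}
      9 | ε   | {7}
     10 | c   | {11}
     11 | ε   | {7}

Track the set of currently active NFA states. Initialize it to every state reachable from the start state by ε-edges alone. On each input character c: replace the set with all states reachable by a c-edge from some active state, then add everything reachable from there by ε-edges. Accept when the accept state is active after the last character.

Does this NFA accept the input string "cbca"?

Answer: ACCEPT

Trace:
S₀ = ε-closure({0}) = {0}
'c' @ 1: {1,2}
'b' @ 2: {3,4}
'c' @ 3: {5,6,8,10}
'a' @ 4: {7,9}  (accept∈set)
end set {7,9} — state 7 in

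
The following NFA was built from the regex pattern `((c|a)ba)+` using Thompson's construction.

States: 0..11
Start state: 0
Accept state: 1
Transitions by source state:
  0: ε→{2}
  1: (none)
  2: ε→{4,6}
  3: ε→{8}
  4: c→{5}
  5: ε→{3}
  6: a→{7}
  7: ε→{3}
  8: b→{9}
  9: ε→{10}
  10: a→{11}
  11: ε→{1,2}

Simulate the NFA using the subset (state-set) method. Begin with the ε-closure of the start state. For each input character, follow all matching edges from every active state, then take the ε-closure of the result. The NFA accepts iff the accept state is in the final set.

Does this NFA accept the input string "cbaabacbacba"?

Answer: ACCEPT

Steps:
initial (ε-close {0}): {0,2,4,6}
'c' @ 1: {3,5,8}
'b' @ 2: {9,10}
'a' @ 3: {1,2,4,6,11}  (accept∈set)
'a' @ 4: {3,7,8}
'b' @ 5: {9,10}
'a' @ 6: {1,2,4,6,11}  (accept∈set)
'c' @ 7: {3,5,8}
'b' @ 8: {9,10}
'a' @ 9: {1,2,4,6,11}  (accept∈set)
'c' @ 10: {3,5,8}
'b' @ 11: {9,10}
'a' @ 12: {1,2,4,6,11}  (accept∈set)
end set {1,2,4,6,11} — state 1 in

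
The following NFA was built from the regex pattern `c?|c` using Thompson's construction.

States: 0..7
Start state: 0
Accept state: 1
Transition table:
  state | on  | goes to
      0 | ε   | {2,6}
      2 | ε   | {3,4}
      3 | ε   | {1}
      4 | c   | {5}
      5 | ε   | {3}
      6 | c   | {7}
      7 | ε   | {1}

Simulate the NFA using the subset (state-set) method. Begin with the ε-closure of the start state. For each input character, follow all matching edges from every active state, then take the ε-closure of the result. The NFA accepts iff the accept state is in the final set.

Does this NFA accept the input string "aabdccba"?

Answer: REJECT

Trace:
start: ε-closure({0}) = {0,1,2,3,4,6}
'a' @ 1: {}  — state set empty
rest 'abdccba' ignored (set empty)
after full input: {}  (accept=1 not in)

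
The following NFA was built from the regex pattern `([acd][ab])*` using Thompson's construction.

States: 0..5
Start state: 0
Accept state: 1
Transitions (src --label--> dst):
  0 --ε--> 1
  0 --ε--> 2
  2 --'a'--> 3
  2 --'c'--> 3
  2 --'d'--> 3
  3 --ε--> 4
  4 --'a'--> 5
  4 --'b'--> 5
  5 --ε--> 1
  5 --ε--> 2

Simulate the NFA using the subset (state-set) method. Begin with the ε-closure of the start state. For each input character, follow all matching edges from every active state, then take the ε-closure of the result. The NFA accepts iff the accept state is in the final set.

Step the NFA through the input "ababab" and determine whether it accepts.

initial (ε-close {0}): {0,1,2}
'a' @ 1: {3,4}
'b' @ 2: {1,2,5}  [accepting]
'a' @ 3: {3,4}
'b' @ 4: {1,2,5}  [accepting]
'a' @ 5: {3,4}
'b' @ 6: {1,2,5}  [accepting]
end set {1,2,5} — state 1 in

Answer: ACCEPT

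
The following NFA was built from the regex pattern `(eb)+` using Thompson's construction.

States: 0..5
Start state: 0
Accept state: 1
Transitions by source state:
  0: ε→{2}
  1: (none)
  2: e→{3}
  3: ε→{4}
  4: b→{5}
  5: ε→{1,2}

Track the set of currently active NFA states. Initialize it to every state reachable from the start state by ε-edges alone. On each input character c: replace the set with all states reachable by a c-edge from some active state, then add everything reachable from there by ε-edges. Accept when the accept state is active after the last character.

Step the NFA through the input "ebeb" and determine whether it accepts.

initial (ε-close {0}): {0,2}
'e' @ 1: {3,4}
'b' @ 2: {1,2,5}  (accept∈set)
'e' @ 3: {3,4}
'b' @ 4: {1,2,5}  (accept∈set)
final: {1,2,5}; accept 1 in set

Answer: ACCEPT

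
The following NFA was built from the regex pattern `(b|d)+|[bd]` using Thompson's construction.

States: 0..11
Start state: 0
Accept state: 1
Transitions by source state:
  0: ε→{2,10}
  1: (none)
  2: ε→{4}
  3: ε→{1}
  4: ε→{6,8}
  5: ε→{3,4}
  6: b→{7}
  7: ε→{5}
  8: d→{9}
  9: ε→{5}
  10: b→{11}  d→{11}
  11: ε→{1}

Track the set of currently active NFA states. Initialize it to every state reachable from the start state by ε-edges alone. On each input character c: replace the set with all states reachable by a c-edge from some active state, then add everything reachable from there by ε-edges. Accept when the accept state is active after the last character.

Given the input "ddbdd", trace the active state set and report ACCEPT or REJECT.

S₀ = ε-closure({0}) = {0,2,4,6,8,10}
'd' @ 1: {1,3,4,5,6,8,9,11}  [accepting]
'd' @ 2: {1,3,4,5,6,8,9}  [accepting]
'b' @ 3: {1,3,4,5,6,7,8}  [accepting]
'd' @ 4: {1,3,4,5,6,8,9}  [accepting]
'd' @ 5: {1,3,4,5,6,8,9}  [accepting]
final: {1,3,4,5,6,8,9}; accept 1 in set

Answer: ACCEPT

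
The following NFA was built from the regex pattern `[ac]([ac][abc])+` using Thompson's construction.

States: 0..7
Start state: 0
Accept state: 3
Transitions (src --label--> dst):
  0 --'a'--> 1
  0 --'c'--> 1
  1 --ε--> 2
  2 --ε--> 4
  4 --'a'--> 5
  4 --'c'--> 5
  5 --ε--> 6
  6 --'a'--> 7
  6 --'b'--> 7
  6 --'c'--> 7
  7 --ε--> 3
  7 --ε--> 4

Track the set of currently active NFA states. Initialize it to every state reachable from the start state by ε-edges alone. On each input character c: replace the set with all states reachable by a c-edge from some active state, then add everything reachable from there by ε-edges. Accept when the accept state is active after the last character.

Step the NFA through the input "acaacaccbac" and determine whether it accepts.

Answer: ACCEPT

Steps:
start: ε-closure({0}) = {0}
'a' @ 1: {1,2,4}
'c' @ 2: {5,6}
'a' @ 3: {3,4,7}  ✓accept
'a' @ 4: {5,6}
'c' @ 5: {3,4,7}  ✓accept
'a' @ 6: {5,6}
'c' @ 7: {3,4,7}  ✓accept
'c' @ 8: {5,6}
'b' @ 9: {3,4,7}  ✓accept
'a' @ 10: {5,6}
'c' @ 11: {3,4,7}  ✓accept
final: {3,4,7}; accept 3 in set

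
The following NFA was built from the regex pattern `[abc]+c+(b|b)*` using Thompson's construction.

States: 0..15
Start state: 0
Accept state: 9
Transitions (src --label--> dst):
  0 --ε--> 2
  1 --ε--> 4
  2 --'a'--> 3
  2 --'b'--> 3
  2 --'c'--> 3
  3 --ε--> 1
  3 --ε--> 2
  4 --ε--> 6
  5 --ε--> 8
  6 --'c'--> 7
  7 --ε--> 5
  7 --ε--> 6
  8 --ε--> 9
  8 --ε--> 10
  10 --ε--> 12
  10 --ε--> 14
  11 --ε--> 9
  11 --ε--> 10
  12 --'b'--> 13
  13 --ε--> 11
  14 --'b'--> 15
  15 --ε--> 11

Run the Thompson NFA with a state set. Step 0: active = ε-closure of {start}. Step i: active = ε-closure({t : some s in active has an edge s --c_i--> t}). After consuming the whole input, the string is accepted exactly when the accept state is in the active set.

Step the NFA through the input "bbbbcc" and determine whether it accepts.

initial (ε-close {0}): {0,2}
'b' @ 1: {1,2,3,4,6}
'b' @ 2: {1,2,3,4,6}
'b' @ 3: {1,2,3,4,6}
'b' @ 4: {1,2,3,4,6}
'c' @ 5: {1,2,3,4,5,6,7,8,9,10,12,14}  (accept∈set)
'c' @ 6: {1,2,3,4,5,6,7,8,9,10,12,14}  (accept∈set)
final: {1,2,3,4,5,6,7,8,9,10,12,14}; accept 9 in set

Answer: ACCEPT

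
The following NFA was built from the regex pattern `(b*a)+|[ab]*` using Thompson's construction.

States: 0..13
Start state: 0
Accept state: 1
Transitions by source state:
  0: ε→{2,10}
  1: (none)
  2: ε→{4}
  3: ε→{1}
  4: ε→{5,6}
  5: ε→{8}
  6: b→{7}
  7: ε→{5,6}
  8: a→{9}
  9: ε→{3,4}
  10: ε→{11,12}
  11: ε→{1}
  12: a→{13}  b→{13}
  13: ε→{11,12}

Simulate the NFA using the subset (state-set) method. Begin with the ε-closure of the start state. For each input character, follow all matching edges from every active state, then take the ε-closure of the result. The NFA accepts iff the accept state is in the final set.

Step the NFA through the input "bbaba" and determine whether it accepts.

Answer: ACCEPT

Derivation:
initial (ε-close {0}): {0,1,2,4,5,6,8,10,11,12}
'b' @ 1: {1,5,6,7,8,11,12,13}  (accept∈set)
'b' @ 2: {1,5,6,7,8,11,12,13}  (accept∈set)
'a' @ 3: {1,3,4,5,6,8,9,11,12,13}  (accept∈set)
'b' @ 4: {1,5,6,7,8,11,12,13}  (accept∈set)
'a' @ 5: {1,3,4,5,6,8,9,11,12,13}  (accept∈set)
end set {1,3,4,5,6,8,9,11,12,13} — state 1 in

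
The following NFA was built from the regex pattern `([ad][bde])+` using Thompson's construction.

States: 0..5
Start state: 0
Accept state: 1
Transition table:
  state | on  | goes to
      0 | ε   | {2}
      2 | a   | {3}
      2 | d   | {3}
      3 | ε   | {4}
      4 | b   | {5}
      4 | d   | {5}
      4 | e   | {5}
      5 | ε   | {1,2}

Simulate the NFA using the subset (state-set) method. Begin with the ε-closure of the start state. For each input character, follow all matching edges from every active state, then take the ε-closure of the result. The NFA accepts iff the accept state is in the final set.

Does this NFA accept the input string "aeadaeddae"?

initial (ε-close {0}): {0,2}
'a' @ 1: {3,4}
'e' @ 2: {1,2,5}  (accept∈set)
'a' @ 3: {3,4}
'd' @ 4: {1,2,5}  (accept∈set)
'a' @ 5: {3,4}
'e' @ 6: {1,2,5}  (accept∈set)
'd' @ 7: {3,4}
'd' @ 8: {1,2,5}  (accept∈set)
'a' @ 9: {3,4}
'e' @ 10: {1,2,5}  (accept∈set)
final: {1,2,5}; accept 1 in set

Answer: ACCEPT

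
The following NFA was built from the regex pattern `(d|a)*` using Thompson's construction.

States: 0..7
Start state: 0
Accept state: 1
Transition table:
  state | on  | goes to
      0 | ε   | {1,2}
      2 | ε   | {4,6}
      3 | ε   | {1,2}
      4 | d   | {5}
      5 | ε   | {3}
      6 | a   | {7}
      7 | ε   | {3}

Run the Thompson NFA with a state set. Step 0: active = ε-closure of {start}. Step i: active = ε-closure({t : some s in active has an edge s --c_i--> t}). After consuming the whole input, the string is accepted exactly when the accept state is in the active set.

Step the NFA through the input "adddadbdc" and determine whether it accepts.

initial (ε-close {0}): {0,1,2,4,6}
'a' @ 1: {1,2,3,4,6,7}  [accepting]
'd' @ 2: {1,2,3,4,5,6}  [accepting]
'd' @ 3: {1,2,3,4,5,6}  [accepting]
'd' @ 4: {1,2,3,4,5,6}  [accepting]
'a' @ 5: {1,2,3,4,6,7}  [accepting]
'd' @ 6: {1,2,3,4,5,6}  [accepting]
'b' @ 7: {}  — no active states
rest 'dc' ignored (set empty)
after full input: {}  (accept=1 not in)

Answer: REJECT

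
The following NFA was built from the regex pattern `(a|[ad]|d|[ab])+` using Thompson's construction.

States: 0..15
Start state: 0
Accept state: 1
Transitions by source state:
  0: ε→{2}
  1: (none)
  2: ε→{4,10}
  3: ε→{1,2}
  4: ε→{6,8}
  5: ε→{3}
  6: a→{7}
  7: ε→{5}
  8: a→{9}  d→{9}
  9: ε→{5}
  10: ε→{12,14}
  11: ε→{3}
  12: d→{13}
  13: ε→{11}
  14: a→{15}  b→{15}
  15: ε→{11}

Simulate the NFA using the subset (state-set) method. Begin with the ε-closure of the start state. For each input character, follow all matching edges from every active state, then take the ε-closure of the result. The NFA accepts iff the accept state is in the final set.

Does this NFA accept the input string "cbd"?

Answer: REJECT

Derivation:
S₀ = ε-closure({0}) = {0,2,4,6,8,10,12,14}
'c' @ 1: {}  — no active states
rest 'bd' ignored (set empty)
final: {}; accept 1 not in set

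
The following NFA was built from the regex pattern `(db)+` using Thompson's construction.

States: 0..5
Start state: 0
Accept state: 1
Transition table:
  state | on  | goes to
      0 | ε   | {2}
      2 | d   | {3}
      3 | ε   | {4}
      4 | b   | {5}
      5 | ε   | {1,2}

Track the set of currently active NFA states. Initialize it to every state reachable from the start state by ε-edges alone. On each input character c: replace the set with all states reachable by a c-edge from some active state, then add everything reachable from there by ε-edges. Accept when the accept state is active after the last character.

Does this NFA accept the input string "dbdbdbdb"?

Answer: ACCEPT

Steps:
S₀ = ε-closure({0}) = {0,2}
'd' @ 1: {3,4}
'b' @ 2: {1,2,5}  ✓accept
'd' @ 3: {3,4}
'b' @ 4: {1,2,5}  ✓accept
'd' @ 5: {3,4}
'b' @ 6: {1,2,5}  ✓accept
'd' @ 7: {3,4}
'b' @ 8: {1,2,5}  ✓accept
final: {1,2,5}; accept 1 in set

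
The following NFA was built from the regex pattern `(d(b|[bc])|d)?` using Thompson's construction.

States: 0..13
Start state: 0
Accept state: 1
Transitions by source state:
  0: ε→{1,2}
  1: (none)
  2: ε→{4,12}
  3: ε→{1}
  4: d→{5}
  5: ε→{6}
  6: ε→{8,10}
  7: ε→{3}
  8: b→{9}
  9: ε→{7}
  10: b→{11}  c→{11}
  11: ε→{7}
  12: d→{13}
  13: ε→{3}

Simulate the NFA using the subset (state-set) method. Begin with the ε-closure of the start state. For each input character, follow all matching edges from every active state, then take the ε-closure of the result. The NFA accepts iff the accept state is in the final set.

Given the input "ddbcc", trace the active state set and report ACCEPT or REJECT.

S₀ = ε-closure({0}) = {0,1,2,4,12}
'd' @ 1: {1,3,5,6,8,10,13}  (accept∈set)
'd' @ 2: {}  — dead — no transitions
rest 'bcc' ignored (set empty)
end set {} — state 1 not in

Answer: REJECT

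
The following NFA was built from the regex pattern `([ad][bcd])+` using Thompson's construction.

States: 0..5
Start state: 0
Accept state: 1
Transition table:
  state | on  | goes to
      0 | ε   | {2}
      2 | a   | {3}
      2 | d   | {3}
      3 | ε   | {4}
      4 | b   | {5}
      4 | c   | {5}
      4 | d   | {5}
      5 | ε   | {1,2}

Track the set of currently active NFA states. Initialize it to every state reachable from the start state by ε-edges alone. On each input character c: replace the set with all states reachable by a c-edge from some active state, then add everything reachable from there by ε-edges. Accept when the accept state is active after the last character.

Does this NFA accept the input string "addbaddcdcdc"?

Answer: ACCEPT

Derivation:
S₀ = ε-closure({0}) = {0,2}
'a' @ 1: {3,4}
'd' @ 2: {1,2,5}  ✓accept
'd' @ 3: {3,4}
'b' @ 4: {1,2,5}  ✓accept
'a' @ 5: {3,4}
'd' @ 6: {1,2,5}  ✓accept
'd' @ 7: {3,4}
'c' @ 8: {1,2,5}  ✓accept
'd' @ 9: {3,4}
'c' @ 10: {1,2,5}  ✓accept
'd' @ 11: {3,4}
'c' @ 12: {1,2,5}  ✓accept
final: {1,2,5}; accept 1 in set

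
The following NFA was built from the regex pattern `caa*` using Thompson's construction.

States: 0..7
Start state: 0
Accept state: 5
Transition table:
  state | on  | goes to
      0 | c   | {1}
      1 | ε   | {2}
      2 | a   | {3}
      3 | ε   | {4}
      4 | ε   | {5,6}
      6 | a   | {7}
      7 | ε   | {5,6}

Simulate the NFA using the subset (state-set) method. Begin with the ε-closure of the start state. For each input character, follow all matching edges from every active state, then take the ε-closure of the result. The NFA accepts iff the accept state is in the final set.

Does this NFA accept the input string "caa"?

S₀ = ε-closure({0}) = {0}
'c' @ 1: {1,2}
'a' @ 2: {3,4,5,6}  (accept∈set)
'a' @ 3: {5,6,7}  (accept∈set)
end set {5,6,7} — state 5 in

Answer: ACCEPT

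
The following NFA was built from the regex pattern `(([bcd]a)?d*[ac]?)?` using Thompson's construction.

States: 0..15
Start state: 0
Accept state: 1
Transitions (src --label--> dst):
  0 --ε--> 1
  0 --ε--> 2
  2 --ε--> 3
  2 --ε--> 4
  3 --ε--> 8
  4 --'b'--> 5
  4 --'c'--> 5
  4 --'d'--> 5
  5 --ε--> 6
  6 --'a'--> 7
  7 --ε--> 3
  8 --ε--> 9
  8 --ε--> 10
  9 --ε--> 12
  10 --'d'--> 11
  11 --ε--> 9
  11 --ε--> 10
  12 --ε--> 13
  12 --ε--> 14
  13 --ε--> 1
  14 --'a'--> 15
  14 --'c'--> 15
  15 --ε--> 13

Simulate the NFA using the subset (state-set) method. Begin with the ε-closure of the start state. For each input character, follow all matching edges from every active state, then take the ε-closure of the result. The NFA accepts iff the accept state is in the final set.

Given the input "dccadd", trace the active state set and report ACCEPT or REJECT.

Answer: REJECT

Derivation:
start: ε-closure({0}) = {0,1,2,3,4,8,9,10,12,13,14}
'd' @ 1: {1,5,6,9,10,11,12,13,14}  ✓accept
'c' @ 2: {1,13,15}  ✓accept
'c' @ 3: {}  — state set empty
rest 'add' ignored (set empty)
after full input: {}  (accept=1 not in)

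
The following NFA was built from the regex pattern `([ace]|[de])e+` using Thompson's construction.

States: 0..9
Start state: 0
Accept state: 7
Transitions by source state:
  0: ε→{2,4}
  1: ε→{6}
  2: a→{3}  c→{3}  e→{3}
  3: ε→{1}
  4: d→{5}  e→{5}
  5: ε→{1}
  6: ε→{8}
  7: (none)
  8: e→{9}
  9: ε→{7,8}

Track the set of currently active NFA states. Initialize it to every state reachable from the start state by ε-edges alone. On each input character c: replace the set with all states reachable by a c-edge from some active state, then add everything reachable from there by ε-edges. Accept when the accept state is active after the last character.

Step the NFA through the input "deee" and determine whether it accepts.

start: ε-closure({0}) = {0,2,4}
'd' @ 1: {1,5,6,8}
'e' @ 2: {7,8,9}  ✓accept
'e' @ 3: {7,8,9}  ✓accept
'e' @ 4: {7,8,9}  ✓accept
final: {7,8,9}; accept 7 in set

Answer: ACCEPT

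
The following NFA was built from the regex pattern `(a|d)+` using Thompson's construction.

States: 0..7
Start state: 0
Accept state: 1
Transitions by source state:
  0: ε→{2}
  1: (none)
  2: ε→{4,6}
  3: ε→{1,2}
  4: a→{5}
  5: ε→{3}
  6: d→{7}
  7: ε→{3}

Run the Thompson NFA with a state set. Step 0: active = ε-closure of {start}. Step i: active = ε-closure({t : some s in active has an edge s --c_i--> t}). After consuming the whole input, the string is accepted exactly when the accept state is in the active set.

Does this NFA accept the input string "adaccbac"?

initial (ε-close {0}): {0,2,4,6}
'a' @ 1: {1,2,3,4,5,6}  (accept∈set)
'd' @ 2: {1,2,3,4,6,7}  (accept∈set)
'a' @ 3: {1,2,3,4,5,6}  (accept∈set)
'c' @ 4: {}  — dead — no transitions
rest 'cbac' ignored (set empty)
end set {} — state 1 not in

Answer: REJECT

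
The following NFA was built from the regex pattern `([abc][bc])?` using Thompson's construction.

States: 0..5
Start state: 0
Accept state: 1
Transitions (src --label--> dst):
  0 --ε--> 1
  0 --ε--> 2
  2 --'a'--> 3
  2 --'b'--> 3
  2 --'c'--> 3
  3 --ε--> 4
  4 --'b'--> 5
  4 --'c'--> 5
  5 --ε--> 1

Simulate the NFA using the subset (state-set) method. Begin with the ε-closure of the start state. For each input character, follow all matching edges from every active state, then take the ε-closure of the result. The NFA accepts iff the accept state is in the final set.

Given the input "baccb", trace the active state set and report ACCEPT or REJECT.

Answer: REJECT

Derivation:
S₀ = ε-closure({0}) = {0,1,2}
'b' @ 1: {3,4}
'a' @ 2: {}  — state set empty
rest 'ccb' ignored (set empty)
after full input: {}  (accept=1 not in)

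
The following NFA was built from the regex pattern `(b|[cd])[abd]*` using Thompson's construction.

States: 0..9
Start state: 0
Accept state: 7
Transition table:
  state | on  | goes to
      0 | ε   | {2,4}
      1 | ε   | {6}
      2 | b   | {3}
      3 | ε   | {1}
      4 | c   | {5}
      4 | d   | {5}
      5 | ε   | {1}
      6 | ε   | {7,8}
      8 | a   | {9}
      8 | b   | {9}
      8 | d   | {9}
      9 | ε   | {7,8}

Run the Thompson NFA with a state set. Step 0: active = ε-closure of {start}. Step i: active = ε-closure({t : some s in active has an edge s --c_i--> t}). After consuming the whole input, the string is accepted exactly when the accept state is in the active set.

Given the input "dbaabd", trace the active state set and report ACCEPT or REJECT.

Answer: ACCEPT

Derivation:
initial (ε-close {0}): {0,2,4}
'd' @ 1: {1,5,6,7,8}  ✓accept
'b' @ 2: {7,8,9}  ✓accept
'a' @ 3: {7,8,9}  ✓accept
'a' @ 4: {7,8,9}  ✓accept
'b' @ 5: {7,8,9}  ✓accept
'd' @ 6: {7,8,9}  ✓accept
final: {7,8,9}; accept 7 in set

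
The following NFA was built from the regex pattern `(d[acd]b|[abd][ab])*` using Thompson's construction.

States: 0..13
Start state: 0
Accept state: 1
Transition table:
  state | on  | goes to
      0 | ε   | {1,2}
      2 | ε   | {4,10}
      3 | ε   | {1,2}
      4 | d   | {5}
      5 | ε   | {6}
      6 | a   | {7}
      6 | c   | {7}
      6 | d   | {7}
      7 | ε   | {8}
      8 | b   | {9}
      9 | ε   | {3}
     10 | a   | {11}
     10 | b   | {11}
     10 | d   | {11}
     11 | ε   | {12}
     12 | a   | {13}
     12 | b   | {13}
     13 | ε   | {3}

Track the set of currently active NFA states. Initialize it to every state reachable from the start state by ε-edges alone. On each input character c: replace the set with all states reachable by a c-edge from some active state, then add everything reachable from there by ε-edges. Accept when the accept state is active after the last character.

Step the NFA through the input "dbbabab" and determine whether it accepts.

Answer: REJECT

Trace:
S₀ = ε-closure({0}) = {0,1,2,4,10}
'd' @ 1: {5,6,11,12}
'b' @ 2: {1,2,3,4,10,13}  (accept∈set)
'b' @ 3: {11,12}
'a' @ 4: {1,2,3,4,10,13}  (accept∈set)
'b' @ 5: {11,12}
'a' @ 6: {1,2,3,4,10,13}  (accept∈set)
'b' @ 7: {11,12}
final: {11,12}; accept 1 not in set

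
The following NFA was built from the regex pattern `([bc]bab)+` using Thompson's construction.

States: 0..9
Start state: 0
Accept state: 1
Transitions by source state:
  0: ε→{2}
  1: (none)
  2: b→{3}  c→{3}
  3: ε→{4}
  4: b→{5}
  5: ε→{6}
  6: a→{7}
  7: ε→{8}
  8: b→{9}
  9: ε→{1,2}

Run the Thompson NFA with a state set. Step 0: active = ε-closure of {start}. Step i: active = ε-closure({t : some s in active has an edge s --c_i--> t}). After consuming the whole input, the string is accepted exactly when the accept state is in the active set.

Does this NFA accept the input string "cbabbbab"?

start: ε-closure({0}) = {0,2}
'c' @ 1: {3,4}
'b' @ 2: {5,6}
'a' @ 3: {7,8}
'b' @ 4: {1,2,9}  (accept∈set)
'b' @ 5: {3,4}
'b' @ 6: {5,6}
'a' @ 7: {7,8}
'b' @ 8: {1,2,9}  (accept∈set)
after full input: {1,2,9}  (accept=1 in)

Answer: ACCEPT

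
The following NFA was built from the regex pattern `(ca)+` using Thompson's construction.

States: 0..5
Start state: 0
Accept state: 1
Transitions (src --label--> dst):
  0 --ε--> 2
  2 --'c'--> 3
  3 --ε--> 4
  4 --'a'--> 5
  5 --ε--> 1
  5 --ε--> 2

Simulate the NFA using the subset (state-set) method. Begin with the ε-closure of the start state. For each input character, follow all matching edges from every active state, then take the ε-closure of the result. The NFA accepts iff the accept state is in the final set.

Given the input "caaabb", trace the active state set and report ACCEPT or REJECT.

start: ε-closure({0}) = {0,2}
'c' @ 1: {3,4}
'a' @ 2: {1,2,5}  (accept∈set)
'a' @ 3: {}  — no active states
rest 'abb' ignored (set empty)
end set {} — state 1 not in

Answer: REJECT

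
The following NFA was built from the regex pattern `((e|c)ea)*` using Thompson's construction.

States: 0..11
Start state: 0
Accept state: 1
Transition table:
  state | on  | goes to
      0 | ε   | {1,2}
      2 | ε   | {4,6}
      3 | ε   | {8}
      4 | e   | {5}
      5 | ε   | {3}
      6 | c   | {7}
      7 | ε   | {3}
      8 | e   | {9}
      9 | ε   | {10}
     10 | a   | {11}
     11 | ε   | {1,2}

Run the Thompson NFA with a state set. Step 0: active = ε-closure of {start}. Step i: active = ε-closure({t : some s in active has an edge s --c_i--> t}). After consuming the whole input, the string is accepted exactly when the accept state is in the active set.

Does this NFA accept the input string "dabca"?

Answer: REJECT

Trace:
S₀ = ε-closure({0}) = {0,1,2,4,6}
'd' @ 1: {}  — no active states
rest 'abca' ignored (set empty)
end set {} — state 1 not in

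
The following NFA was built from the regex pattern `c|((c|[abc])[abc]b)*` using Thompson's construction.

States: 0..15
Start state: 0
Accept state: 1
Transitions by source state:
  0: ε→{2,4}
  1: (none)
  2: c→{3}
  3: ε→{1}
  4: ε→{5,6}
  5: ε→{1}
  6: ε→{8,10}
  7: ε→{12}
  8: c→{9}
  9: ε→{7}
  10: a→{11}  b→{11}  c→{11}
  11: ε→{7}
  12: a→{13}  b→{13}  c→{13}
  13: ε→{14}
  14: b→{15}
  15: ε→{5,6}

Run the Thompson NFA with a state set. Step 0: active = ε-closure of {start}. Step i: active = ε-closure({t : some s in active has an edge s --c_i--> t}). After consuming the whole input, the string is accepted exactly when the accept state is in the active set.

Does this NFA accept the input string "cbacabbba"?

initial (ε-close {0}): {0,1,2,4,5,6,8,10}
'c' @ 1: {1,3,7,9,11,12}  (accept∈set)
'b' @ 2: {13,14}
'a' @ 3: {}  — no active states
rest 'cabbba' ignored (set empty)
end set {} — state 1 not in

Answer: REJECT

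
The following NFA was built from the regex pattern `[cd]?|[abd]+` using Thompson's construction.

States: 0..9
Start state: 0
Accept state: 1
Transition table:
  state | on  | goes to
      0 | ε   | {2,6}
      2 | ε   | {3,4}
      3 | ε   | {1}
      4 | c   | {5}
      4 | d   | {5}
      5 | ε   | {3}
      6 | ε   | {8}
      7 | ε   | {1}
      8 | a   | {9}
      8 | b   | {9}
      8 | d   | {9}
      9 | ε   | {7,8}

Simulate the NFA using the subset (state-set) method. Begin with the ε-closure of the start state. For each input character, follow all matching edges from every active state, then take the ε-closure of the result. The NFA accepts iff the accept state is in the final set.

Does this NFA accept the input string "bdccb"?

Answer: REJECT

Derivation:
S₀ = ε-closure({0}) = {0,1,2,3,4,6,8}
'b' @ 1: {1,7,8,9}  [accepting]
'd' @ 2: {1,7,8,9}  [accepting]
'c' @ 3: {}  — no active states
rest 'cb' ignored (set empty)
after full input: {}  (accept=1 not in)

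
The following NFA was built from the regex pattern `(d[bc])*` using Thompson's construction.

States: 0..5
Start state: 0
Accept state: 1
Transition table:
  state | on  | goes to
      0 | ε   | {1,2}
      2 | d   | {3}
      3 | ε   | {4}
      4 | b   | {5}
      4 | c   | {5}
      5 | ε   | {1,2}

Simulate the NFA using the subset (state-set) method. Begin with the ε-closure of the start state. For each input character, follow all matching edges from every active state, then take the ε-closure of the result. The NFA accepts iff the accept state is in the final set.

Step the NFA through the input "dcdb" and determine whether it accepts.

S₀ = ε-closure({0}) = {0,1,2}
'd' @ 1: {3,4}
'c' @ 2: {1,2,5}  [accepting]
'd' @ 3: {3,4}
'b' @ 4: {1,2,5}  [accepting]
end set {1,2,5} — state 1 in

Answer: ACCEPT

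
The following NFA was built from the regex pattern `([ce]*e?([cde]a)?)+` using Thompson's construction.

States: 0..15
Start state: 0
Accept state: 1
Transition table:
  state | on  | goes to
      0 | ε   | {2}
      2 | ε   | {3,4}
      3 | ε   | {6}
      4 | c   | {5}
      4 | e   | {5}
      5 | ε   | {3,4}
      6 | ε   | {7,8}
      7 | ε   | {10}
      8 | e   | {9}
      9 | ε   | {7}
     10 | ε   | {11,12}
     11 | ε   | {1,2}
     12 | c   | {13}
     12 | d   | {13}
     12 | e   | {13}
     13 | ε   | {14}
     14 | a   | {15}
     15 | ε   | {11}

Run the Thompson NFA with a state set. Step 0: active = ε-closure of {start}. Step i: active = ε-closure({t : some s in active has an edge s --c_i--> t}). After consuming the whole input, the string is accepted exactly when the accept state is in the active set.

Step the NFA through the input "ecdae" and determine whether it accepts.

initial (ε-close {0}): {0,1,2,3,4,6,7,8,10,11,12}
'e' @ 1: {1,2,3,4,5,6,7,8,9,10,11,12,13,14}  (accept∈set)
'c' @ 2: {1,2,3,4,5,6,7,8,10,11,12,13,14}  (accept∈set)
'd' @ 3: {13,14}
'a' @ 4: {1,2,3,4,6,7,8,10,11,12,15}  (accept∈set)
'e' @ 5: {1,2,3,4,5,6,7,8,9,10,11,12,13,14}  (accept∈set)
end set {1,2,3,4,5,6,7,8,9,10,11,12,13,14} — state 1 in

Answer: ACCEPT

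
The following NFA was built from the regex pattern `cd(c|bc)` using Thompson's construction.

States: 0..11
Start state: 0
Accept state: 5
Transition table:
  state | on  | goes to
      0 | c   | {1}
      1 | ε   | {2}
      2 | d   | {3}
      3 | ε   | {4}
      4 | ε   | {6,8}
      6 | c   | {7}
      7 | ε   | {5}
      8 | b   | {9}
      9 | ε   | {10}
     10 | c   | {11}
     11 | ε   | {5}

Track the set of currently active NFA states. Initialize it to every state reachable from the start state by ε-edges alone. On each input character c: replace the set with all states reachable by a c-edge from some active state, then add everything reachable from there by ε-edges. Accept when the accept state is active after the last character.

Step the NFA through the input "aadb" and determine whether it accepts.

initial (ε-close {0}): {0}
'a' @ 1: {}  — state set empty
rest 'adb' ignored (set empty)
end set {} — state 5 not in

Answer: REJECT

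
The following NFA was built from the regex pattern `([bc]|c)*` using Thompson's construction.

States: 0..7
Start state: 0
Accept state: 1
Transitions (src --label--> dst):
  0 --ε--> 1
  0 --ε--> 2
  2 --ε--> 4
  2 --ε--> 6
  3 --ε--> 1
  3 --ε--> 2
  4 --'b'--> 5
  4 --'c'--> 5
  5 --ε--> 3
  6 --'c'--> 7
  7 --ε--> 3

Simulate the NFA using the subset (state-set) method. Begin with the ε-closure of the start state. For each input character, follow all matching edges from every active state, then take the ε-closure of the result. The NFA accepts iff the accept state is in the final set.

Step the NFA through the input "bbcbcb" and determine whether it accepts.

Answer: ACCEPT

Steps:
initial (ε-close {0}): {0,1,2,4,6}
'b' @ 1: {1,2,3,4,5,6}  [accepting]
'b' @ 2: {1,2,3,4,5,6}  [accepting]
'c' @ 3: {1,2,3,4,5,6,7}  [accepting]
'b' @ 4: {1,2,3,4,5,6}  [accepting]
'c' @ 5: {1,2,3,4,5,6,7}  [accepting]
'b' @ 6: {1,2,3,4,5,6}  [accepting]
final: {1,2,3,4,5,6}; accept 1 in set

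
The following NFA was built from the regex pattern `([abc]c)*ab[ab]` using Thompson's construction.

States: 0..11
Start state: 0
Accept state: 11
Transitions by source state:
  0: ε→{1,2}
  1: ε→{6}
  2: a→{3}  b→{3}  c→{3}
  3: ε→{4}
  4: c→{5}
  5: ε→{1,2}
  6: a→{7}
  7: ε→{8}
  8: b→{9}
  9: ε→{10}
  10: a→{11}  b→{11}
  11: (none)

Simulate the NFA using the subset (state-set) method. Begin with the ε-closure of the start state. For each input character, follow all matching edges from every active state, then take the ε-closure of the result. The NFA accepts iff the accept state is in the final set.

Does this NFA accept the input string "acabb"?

start: ε-closure({0}) = {0,1,2,6}
'a' @ 1: {3,4,7,8}
'c' @ 2: {1,2,5,6}
'a' @ 3: {3,4,7,8}
'b' @ 4: {9,10}
'b' @ 5: {11}  (accept∈set)
final: {11}; accept 11 in set

Answer: ACCEPT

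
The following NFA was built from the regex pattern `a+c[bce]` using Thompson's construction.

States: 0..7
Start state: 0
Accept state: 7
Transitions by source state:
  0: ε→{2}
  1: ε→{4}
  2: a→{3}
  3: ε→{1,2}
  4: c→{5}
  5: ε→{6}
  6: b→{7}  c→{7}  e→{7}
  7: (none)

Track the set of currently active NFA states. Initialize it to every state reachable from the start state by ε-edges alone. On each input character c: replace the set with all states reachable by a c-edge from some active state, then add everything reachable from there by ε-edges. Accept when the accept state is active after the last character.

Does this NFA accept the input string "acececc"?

S₀ = ε-closure({0}) = {0,2}
'a' @ 1: {1,2,3,4}
'c' @ 2: {5,6}
'e' @ 3: {7}  ✓accept
'c' @ 4: {}  — dead — no transitions
rest 'ecc' ignored (set empty)
final: {}; accept 7 not in set

Answer: REJECT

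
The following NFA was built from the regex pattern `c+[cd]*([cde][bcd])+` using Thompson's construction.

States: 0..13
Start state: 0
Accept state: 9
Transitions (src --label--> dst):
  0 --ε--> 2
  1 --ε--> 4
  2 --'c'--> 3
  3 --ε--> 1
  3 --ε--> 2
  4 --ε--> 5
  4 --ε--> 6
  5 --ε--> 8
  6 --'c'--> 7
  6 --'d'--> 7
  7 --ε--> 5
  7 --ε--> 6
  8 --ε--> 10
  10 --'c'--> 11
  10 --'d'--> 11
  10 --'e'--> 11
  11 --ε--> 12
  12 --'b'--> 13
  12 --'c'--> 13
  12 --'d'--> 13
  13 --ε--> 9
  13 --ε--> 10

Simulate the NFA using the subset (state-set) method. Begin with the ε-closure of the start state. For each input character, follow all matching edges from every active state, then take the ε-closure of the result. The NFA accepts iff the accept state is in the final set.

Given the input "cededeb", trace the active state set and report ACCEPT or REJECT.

Answer: ACCEPT

Derivation:
start: ε-closure({0}) = {0,2}
'c' @ 1: {1,2,3,4,5,6,8,10}
'e' @ 2: {11,12}
'd' @ 3: {9,10,13}  [accepting]
'e' @ 4: {11,12}
'd' @ 5: {9,10,13}  [accepting]
'e' @ 6: {11,12}
'b' @ 7: {9,10,13}  [accepting]
after full input: {9,10,13}  (accept=9 in)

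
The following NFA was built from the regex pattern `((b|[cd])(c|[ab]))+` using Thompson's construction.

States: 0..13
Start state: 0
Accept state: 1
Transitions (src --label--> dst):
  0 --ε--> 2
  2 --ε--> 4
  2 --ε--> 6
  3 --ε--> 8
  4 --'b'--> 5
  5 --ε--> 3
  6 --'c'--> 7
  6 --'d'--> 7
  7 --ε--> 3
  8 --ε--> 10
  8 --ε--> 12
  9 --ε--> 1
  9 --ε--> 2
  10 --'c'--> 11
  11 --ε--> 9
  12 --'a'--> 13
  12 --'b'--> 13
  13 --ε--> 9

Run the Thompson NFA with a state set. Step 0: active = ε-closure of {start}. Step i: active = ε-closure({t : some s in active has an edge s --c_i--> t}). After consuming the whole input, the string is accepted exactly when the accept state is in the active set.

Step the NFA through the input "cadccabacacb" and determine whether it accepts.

Answer: ACCEPT

Derivation:
initial (ε-close {0}): {0,2,4,6}
'c' @ 1: {3,7,8,10,12}
'a' @ 2: {1,2,4,6,9,13}  [accepting]
'd' @ 3: {3,7,8,10,12}
'c' @ 4: {1,2,4,6,9,11}  [accepting]
'c' @ 5: {3,7,8,10,12}
'a' @ 6: {1,2,4,6,9,13}  [accepting]
'b' @ 7: {3,5,8,10,12}
'a' @ 8: {1,2,4,6,9,13}  [accepting]
'c' @ 9: {3,7,8,10,12}
'a' @ 10: {1,2,4,6,9,13}  [accepting]
'c' @ 11: {3,7,8,10,12}
'b' @ 12: {1,2,4,6,9,13}  [accepting]
after full input: {1,2,4,6,9,13}  (accept=1 in)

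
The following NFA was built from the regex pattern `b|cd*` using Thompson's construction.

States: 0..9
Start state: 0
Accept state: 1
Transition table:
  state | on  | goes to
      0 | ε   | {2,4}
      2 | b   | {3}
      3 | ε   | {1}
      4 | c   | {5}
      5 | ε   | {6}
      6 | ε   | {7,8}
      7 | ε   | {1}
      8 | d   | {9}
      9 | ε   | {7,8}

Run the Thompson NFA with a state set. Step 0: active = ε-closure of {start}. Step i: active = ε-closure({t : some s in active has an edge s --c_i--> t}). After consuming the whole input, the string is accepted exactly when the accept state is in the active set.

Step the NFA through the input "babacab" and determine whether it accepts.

Answer: REJECT

Trace:
S₀ = ε-closure({0}) = {0,2,4}
'b' @ 1: {1,3}  (accept∈set)
'a' @ 2: {}  — dead — no transitions
rest 'bacab' ignored (set empty)
final: {}; accept 1 not in set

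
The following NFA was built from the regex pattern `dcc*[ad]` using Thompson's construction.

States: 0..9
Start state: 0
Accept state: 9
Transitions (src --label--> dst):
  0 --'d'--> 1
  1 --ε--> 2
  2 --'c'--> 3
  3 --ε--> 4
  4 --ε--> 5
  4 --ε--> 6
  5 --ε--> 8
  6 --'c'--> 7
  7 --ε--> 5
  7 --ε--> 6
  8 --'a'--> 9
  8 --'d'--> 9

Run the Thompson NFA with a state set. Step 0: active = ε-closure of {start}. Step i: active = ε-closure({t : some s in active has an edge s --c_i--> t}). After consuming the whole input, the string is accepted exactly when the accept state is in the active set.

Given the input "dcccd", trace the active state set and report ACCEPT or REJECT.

S₀ = ε-closure({0}) = {0}
'd' @ 1: {1,2}
'c' @ 2: {3,4,5,6,8}
'c' @ 3: {5,6,7,8}
'c' @ 4: {5,6,7,8}
'd' @ 5: {9}  [accepting]
end set {9} — state 9 in

Answer: ACCEPT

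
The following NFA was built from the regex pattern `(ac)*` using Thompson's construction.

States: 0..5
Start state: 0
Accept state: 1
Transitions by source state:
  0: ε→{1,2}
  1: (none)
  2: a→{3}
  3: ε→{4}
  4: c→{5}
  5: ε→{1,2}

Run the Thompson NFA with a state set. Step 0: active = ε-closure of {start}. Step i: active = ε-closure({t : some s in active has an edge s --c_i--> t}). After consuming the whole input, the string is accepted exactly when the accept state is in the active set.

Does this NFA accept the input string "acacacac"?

start: ε-closure({0}) = {0,1,2}
'a' @ 1: {3,4}
'c' @ 2: {1,2,5}  [accepting]
'a' @ 3: {3,4}
'c' @ 4: {1,2,5}  [accepting]
'a' @ 5: {3,4}
'c' @ 6: {1,2,5}  [accepting]
'a' @ 7: {3,4}
'c' @ 8: {1,2,5}  [accepting]
after full input: {1,2,5}  (accept=1 in)

Answer: ACCEPT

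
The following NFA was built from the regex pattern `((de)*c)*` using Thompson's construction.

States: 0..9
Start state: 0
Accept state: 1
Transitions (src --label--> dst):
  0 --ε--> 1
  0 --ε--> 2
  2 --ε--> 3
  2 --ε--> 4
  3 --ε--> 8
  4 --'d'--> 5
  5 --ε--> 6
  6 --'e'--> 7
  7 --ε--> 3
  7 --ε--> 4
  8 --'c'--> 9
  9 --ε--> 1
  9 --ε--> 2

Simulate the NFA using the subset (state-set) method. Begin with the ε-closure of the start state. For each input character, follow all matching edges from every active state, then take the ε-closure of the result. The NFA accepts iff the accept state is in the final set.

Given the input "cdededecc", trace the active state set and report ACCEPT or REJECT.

S₀ = ε-closure({0}) = {0,1,2,3,4,8}
'c' @ 1: {1,2,3,4,8,9}  ✓accept
'd' @ 2: {5,6}
'e' @ 3: {3,4,7,8}
'd' @ 4: {5,6}
'e' @ 5: {3,4,7,8}
'd' @ 6: {5,6}
'e' @ 7: {3,4,7,8}
'c' @ 8: {1,2,3,4,8,9}  ✓accept
'c' @ 9: {1,2,3,4,8,9}  ✓accept
after full input: {1,2,3,4,8,9}  (accept=1 in)

Answer: ACCEPT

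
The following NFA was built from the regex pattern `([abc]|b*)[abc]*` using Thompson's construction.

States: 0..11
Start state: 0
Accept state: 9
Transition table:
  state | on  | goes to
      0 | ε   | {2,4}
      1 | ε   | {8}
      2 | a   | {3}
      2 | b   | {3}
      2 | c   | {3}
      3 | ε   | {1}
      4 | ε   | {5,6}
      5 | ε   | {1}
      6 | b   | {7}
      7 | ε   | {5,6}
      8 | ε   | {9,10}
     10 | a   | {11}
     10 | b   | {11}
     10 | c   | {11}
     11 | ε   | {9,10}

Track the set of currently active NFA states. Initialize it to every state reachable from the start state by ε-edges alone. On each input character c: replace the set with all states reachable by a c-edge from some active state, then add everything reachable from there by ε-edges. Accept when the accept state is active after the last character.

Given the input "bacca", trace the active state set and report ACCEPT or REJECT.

Answer: ACCEPT

Trace:
initial (ε-close {0}): {0,1,2,4,5,6,8,9,10}
'b' @ 1: {1,3,5,6,7,8,9,10,11}  [accepting]
'a' @ 2: {9,10,11}  [accepting]
'c' @ 3: {9,10,11}  [accepting]
'c' @ 4: {9,10,11}  [accepting]
'a' @ 5: {9,10,11}  [accepting]
after full input: {9,10,11}  (accept=9 in)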